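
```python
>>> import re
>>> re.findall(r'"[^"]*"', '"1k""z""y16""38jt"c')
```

['"1k"', '"z"', '"y16"', '"38jt"']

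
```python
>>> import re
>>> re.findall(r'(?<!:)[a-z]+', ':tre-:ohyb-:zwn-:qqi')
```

['re', 'hyb', 'wn', 'qi']

`(?!…)`/`(?<!…)` only lets a position through if the neighbouring text does NOT match; no characters are consumed.
No capturing groups, so `findall` returns the 4 full match strings.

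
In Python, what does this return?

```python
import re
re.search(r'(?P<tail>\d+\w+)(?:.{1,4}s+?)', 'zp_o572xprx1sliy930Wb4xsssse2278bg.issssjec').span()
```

(4, 39)

A `+?`/`*?`/`{m,n}?` starts at its minimum and grows only as far as needed for what follows to match.
The match spans [4:39] → '572xprx1sliy930Wb4xsssse2278bg.isss'.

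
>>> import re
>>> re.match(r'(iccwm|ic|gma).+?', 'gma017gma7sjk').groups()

('gma',)

`match` is anchored at position 0; if the pattern doesn't fit there, it returns None.
The match spans [0:4] → 'gma0'.
Captured: group 1 = 'gma'.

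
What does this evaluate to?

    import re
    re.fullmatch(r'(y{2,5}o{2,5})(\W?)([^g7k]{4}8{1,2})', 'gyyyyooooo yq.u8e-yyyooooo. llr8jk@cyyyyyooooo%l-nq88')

None

`re.fullmatch` requires the pattern to consume the entire string.
Here the string isn't matched end-to-end, so the call returns None.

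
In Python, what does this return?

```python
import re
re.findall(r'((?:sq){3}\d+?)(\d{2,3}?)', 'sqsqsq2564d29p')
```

[('sqsqsq2', '56')]

The pattern matches the literal 'sq' repeated 3 times, then one or more of a digit (lazy) (captured); then 2 to 3 of a digit (lazy) (captured).
A `+?`/`*?`/`{m,n}?` starts at its minimum and grows only as far as needed for what follows to match.
Walking the string: at [0:9] match 'sqsqsq256', groups = ('sqsqsq2', '56').
With 2 capturing groups, `findall` returns a 2-tuple per match.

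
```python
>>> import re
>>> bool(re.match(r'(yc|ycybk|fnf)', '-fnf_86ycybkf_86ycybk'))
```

`re.match` only tries the pattern at the start of the string.
Here position 0 doesn't satisfy it, so the call returns None, and `bool(None)` is False.

False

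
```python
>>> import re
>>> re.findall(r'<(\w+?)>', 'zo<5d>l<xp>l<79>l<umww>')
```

With a single group, `findall` returns only what that group captured — 4 items.

['5d', 'xp', '79', 'umww']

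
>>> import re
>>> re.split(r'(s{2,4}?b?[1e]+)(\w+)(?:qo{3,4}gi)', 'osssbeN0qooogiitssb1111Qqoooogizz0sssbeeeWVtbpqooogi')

['o', 'sssbe', 'N0qooogiitssb1111Qqoooogizz0sssbeeeWVtbp', '']

With a capturing group present, the delimiter's captured portion is kept in the result list.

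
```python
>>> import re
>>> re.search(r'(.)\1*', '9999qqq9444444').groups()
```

('9',)

`\1` is not a pattern — it's the concrete string captured by group 1, re-applied verbatim.
`re.search` scans for the first position where the pattern succeeds.
The match spans [0:4] → '9999'.
Captured: group 1 = '9'.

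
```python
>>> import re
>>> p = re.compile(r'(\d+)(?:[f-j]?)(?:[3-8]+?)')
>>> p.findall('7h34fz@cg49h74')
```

Because there's exactly one group, `findall` drops the full match and keeps group 1 from each hit.

['7', '49']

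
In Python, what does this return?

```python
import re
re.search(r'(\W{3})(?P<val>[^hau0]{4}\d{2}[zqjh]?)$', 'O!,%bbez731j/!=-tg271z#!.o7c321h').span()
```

Pattern: exactly 3 of a non-word character (captured); then exactly 4 of any character except [hau0], then exactly 2 of a digit, then optionally one of [zqjh] (captured as 'val'); then anchored at the end.
`re.search` tries every starting position until one works.
The match spans [22:32] → '#!.o7c321h'.
Captured: group 1 = '#!.', group 2 = 'o7c321h'.

(22, 32)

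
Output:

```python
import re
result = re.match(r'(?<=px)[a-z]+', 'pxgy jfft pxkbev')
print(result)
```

`re.match` only tries the pattern at the start of the string.
Here the string doesn't start with a match, so the call returns None.

None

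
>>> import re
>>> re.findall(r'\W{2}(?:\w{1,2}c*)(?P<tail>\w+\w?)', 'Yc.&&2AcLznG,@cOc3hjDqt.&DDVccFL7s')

The pattern matches exactly 2 of a non-word character; then 1 to 2 of a word character, then zero or more of a literal 'c' (non-capturing group); then one or more of a word character, then optionally a word character (captured as 'tail').
Matches: at [3:12] match '&&2AcLznG', group 1 = 'LznG'; at [12:23] match ',@cOc3hjDqt', group 1 = '3hjDqt'; at [23:34] match '.&DDVccFL7s', group 1 = 'VccFL7s'.
One capturing group, so `findall` returns just the captured substring from each match — 3 in all.

['LznG', '3hjDqt', 'VccFL7s']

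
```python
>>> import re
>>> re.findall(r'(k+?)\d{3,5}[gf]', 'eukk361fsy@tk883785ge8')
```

With a single group, `findall` returns only what that group captured — 1 item.

['kk']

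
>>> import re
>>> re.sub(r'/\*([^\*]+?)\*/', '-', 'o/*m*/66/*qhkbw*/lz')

'o-66-lz'

Matches: at [1:6] → '/*m*/'; at [8:17] → '/*qhkbw*/'.
Each match is replaced by '-'.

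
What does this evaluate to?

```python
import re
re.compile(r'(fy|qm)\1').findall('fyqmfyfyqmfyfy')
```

A backreference is literal: `\1` must see the identical characters the first group matched.
Matches: at [4:8] match 'fyfy', group 1 = 'fy'; at [10:14] match 'fyfy', group 1 = 'fy'.
One capturing group, so `findall` returns just the captured substring from each match — 2 in all.

['fy', 'fy']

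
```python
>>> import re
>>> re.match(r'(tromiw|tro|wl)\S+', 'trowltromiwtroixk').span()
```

(0, 17)

`re.match` only tries the pattern at the start of the string.
The match spans [0:17] → 'trowltromiwtroixk'.
Captured: group 1 = 'tro'.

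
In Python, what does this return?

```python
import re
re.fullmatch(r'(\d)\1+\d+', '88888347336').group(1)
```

The match spans [0:11] → '88888347336'.
Captured: group 1 = '8'.

'8'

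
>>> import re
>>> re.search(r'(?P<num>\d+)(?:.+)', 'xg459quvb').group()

This matches one or more of a digit (captured as 'num'); then one or more of any character (non-capturing group).
`re.search` scans for the first position where the pattern succeeds.
The match spans [2:9] → '459quvb'.
Captured: group 1 = '459'.

'459quvb'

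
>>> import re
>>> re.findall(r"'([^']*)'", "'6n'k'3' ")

Walking the string: at [0:4] match "'6n'", group 1 = '6n'; at [5:8] match "'3'", group 1 = '3'.
Because there's exactly one group, `findall` drops the full match and keeps group 1 from each hit.

['6n', '3']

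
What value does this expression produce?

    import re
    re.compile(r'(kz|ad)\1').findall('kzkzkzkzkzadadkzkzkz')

['kz', 'kz', 'ad', 'kz']

The backreference `\1` re-matches whatever the first group consumed, character for character.
Walking the string: at [0:4] match 'kzkz', group 1 = 'kz'; at [4:8] match 'kzkz', group 1 = 'kz'; at [10:14] match 'adad', group 1 = 'ad'; at [14:18] match 'kzkz', group 1 = 'kz'.
One capturing group, so `findall` returns just the captured substring from each match — 4 in all.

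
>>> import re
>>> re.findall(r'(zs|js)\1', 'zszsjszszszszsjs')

['zs', 'zs', 'zs']

A backreference is literal: `\1` must see the identical characters the first group matched.
Matches: at [0:4] match 'zszs', group 1 = 'zs'; at [6:10] match 'zszs', group 1 = 'zs'; at [10:14] match 'zszs', group 1 = 'zs'.
Because there's exactly one group, `findall` drops the full match and keeps group 1 from each hit.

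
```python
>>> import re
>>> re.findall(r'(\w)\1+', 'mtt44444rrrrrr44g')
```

`\1` is not a pattern — it's the concrete string captured by group 1, re-applied verbatim.
One capturing group, so `findall` returns just the captured substring from each match — 4 in all.

['t', '4', 'r', '4']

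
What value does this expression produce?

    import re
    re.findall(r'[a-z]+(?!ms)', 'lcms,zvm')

Because the assertion is negative and zero-width, positions next to the forbidden text are skipped.
Scanning left to right: at [0:4] → 'lcms'; at [5:8] → 'zvm'.
`findall` yields the raw match text (2 of them) because the pattern has no groups.

['lcms', 'zvm']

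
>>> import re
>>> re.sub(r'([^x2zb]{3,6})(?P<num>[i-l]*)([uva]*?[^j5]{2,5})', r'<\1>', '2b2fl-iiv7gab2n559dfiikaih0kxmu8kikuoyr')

'2b2<fl-iiv><n559df>x<mu8kik>'

The pattern matches 3 to 6 of any character except [x2zb] (captured); then zero or more of a character in [i-l] (captured as 'num'); then zero or more of one of [uva] (lazy), then 2 to 5 of any character except [j5] (captured).
A `+?`/`*?`/`{m,n}?` starts at its minimum and grows only as far as needed for what follows to match.
Matches: at [3:14] → 'fl-iiv7gab2'; at [14:28] → 'n559dfiikaih0k'; at [29:39] → 'mu8kikuoyr'.
Each match is replaced using the text its own group 1 captured.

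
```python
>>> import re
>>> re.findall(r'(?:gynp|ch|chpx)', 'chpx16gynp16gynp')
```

`|` is ordered: at each position the engine commits to the first alternative that works.
No capturing groups, so `findall` returns the 3 full match strings.

['ch', 'gynp', 'gynp']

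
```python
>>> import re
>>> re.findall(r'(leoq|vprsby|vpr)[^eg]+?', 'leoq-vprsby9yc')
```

['leoq', 'vprsby']

Alternation isn't longest-match — the leftmost alternative that fits at this position is chosen.
Walking the string: at [0:5] match 'leoq-', group 1 = 'leoq'; at [5:12] match 'vprsby9', group 1 = 'vprsby'.
`findall` collects group 1 from each match (2 total).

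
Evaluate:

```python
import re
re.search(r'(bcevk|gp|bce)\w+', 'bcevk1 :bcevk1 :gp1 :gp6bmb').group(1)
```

'bcevk'

Branches in `(...|...)` are attempted left-to-right; the first branch that allows the whole pattern to succeed is taken.
`re.search` scans for the first position where the pattern succeeds.
The match spans [0:6] → 'bcevk1'.
Captured: group 1 = 'bcevk'.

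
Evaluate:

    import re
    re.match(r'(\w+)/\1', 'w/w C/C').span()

(0, 3)

`\1` has to match the exact text group 1 already captured.
`re.match` only tries the pattern at the start of the string.
The match spans [0:3] → 'w/w'.
Captured: group 1 = 'w'.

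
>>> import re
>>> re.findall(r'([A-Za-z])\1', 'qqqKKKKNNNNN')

A backreference is literal: `\1` must see the identical characters the first group matched.
`findall` collects group 1 from each match (5 total).

['q', 'K', 'K', 'N', 'N']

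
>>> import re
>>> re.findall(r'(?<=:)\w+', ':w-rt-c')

The lookaround is zero-width — it requires the adjacent text to match without consuming it, so the asserted text isn't part of the match.
Scanning left to right: at [1:2] → 'w'.
No capturing groups, so `findall` returns the 1 full match string.

['w']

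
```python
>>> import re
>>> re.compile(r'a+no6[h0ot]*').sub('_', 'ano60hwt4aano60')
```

The pattern matches one or more of the literal 'a', then the literal 'no6'; then zero or more of one of [h0ot].
Matches: at [0:6] → 'ano60h'; at [9:15] → 'aano60'.
Each match is replaced by '_'.

'_wt4_'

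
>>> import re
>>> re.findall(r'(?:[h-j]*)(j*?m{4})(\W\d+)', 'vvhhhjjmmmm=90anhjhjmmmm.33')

Pattern: zero or more of a character in [h-j] (non-capturing group); then zero or more of the literal 'j' (lazy), then exactly 4 of the literal 'm' (captured); then a non-word character, then one or more of a digit (captured).
Walking the string: at [2:14] match 'hhhjjmmmm=90', groups = ('mmmm', '=90'); at [16:27] match 'hjhjmmmm.33', groups = ('mmmm', '.33').
2 groups means each result is a tuple of 2 captured strings — 2 here.

[('mmmm', '=90'), ('mmmm', '.33')]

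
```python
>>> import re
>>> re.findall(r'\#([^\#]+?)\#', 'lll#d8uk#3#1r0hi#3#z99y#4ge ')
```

With a single group, `findall` returns only what that group captured — 3 items.

['d8uk', '1r0hi', 'z99y']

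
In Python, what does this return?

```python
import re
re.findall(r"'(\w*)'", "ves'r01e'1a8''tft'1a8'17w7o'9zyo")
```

['r01e', '', '1a8']

With a single group, `findall` returns only what that group captured — 3 items.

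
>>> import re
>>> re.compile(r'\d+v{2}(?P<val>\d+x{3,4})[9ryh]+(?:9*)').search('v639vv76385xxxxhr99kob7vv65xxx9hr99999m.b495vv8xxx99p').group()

Pattern: one or more of a digit, then exactly 2 of the literal 'v'; then one or more of a digit, then 3 to 4 of a literal 'x' (captured as 'val'); then one or more of one of [9ryh]; then zero or more of a literal '9' (non-capturing group).
`re.search` tries every starting position until one works.
The match spans [1:19] → '639vv76385xxxxhr99'.
Captured: group 1 = '76385xxxx'.

'639vv76385xxxxhr99'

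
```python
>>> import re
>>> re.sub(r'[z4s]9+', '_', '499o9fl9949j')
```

Every occurrence is swapped for '_'.

'_o9fl99_j'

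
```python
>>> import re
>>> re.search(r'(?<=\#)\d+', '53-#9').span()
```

Because the assertion is zero-width, the text it checks is not consumed and won't appear in the result.
The match spans [4:5] → '9'.

(4, 5)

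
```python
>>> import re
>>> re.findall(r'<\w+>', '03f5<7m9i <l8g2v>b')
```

No capturing groups, so `findall` returns the 1 full match string.

['<l8g2v>']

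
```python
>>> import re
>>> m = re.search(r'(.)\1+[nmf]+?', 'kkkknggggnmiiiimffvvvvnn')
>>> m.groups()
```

('k',)

The match spans [0:5] → 'kkkkn'.
Captured: group 1 = 'k'.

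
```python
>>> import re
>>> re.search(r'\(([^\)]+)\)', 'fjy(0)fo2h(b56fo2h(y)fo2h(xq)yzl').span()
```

(3, 6)

`re.search` scans for the first position where the pattern succeeds.
The match spans [3:6] → '(0)'.
Captured: group 1 = '0'.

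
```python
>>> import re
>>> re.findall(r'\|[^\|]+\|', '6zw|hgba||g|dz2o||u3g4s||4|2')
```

['|hgba|', '|g|', '|u3g4s|', '|4|']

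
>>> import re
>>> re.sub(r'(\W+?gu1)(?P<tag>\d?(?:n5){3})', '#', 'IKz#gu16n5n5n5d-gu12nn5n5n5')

This matches one or more of a non-word character (lazy), then the literal 'gu1' (captured); then optionally a digit, then the literal 'n5' repeated 3 times (captured as 'tag').
Matches: at [3:14] → '#gu16n5n5n5'.
Each match is replaced by '#'.

'IKz#d-gu12nn5n5n5'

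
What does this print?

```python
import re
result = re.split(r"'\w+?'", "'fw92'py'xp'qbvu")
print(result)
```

`split` removes every match and returns the 3 fragments in between.

['', 'py', 'qbvu']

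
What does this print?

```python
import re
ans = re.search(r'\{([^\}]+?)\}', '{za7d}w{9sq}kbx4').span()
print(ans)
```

`search` walks the string left to right and returns the first match it finds.
The match spans [0:6] → '{za7d}'.
Captured: group 1 = 'za7d'.

(0, 6)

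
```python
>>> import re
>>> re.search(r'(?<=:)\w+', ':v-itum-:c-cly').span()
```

(1, 2)

The `(?=…)`/`(?<=…)` assertion just peeks at neighbouring text; it doesn't advance the match position.
Unlike `match`, `search` isn't anchored — it looks for the pattern anywhere in the string.
The match spans [1:2] → 'v'.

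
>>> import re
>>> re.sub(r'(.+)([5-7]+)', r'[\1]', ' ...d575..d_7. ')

'[ ...d575..d_]. '

Pattern: one or more of any character (captured); then one or more of a character in [5-7] (captured).
Matches: at [0:13] → ' ...d575..d_7'.
Each match is replaced using the text its own group 1 captured.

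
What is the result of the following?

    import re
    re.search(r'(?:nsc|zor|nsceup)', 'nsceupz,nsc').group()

'nsc'

Alternation tries branches left to right and keeps the first one that lets the overall match succeed at that position.
The match spans [0:3] → 'nsc'.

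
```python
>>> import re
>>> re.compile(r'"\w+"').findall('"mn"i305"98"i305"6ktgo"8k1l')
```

['"mn"', '"98"', '"6ktgo"']

No capturing groups, so `findall` returns the 3 full match strings.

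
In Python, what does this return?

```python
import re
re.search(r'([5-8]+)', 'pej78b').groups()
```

('78',)

The match spans [3:5] → '78'.
Captured: group 1 = '78'.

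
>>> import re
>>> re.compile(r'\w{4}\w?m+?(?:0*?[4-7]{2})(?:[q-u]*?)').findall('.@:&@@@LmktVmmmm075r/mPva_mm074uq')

['LmktVmmmm075', 'mPva_mm074']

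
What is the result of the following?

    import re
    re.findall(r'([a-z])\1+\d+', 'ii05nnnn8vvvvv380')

['i', 'n', 'v']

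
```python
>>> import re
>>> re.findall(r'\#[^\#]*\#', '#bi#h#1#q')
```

['#bi#', '#1#']

No capturing groups, so `findall` returns the 2 full match strings.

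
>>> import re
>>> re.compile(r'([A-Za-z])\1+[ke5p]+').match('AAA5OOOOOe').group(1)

'A'

`\1` has to match the exact text group 1 already captured.
`match` is anchored at position 0; if the pattern doesn't fit there, it returns None.
The match spans [0:4] → 'AAA5'.
Captured: group 1 = 'A'.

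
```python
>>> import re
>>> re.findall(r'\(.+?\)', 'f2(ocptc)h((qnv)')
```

['(ocptc)', '((qnv)']

A `+?`/`*?`/`{m,n}?` starts at its minimum and grows only as far as needed for what follows to match.
Matches: at [2:9] → '(ocptc)'; at [10:16] → '((qnv)'.
With no groups in the pattern, `findall` gives back each whole match — 2 here.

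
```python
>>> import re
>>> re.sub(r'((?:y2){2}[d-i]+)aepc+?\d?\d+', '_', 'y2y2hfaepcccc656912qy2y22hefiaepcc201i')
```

This matches the literal 'y2' repeated 2 times, then one or more of a character in [d-i] (captured); then the literal 'aep', then one or more of a literal 'c' (lazy); then optionally a digit, then one or more of a digit.
Matches: at [0:19] → 'y2y2hfaepcccc656912'.
`sub` substitutes '_' at each match site.

'_qy2y22hefiaepcc201i'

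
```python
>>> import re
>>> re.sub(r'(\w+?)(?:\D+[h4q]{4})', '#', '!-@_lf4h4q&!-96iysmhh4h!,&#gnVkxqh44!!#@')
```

Lazy quantifiers expand one character at a time until the remainder of the pattern can match.
Every occurrence is swapped for '#'.

'!-@#&!-#!,&##!!#@'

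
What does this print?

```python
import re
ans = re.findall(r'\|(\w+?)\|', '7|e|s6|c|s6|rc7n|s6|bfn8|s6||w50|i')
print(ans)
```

Matches: at [1:4] match '|e|', group 1 = 'e'; at [6:9] match '|c|', group 1 = 'c'; at [11:17] match '|rc7n|', group 1 = 'rc7n'; at [19:25] match '|bfn8|', group 1 = 'bfn8'; at [28:33] match '|w50|', group 1 = 'w50'.
One capturing group, so `findall` returns just the captured substring from each match — 5 in all.

['e', 'c', 'rc7n', 'bfn8', 'w50']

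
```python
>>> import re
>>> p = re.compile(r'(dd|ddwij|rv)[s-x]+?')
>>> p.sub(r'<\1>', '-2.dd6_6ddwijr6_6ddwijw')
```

'-2.dd6_6<dd>ijr6_6<dd>ijw'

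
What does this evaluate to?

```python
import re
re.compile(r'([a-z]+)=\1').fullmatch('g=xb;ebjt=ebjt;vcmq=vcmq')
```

None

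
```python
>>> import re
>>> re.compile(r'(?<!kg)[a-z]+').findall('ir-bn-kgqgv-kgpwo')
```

The negative lookaround is zero-width — it rules out positions where the adjacent text would match, without consuming anything.
Since nothing is captured, `findall` lists the 4 matched substrings directly.

['ir', 'bn', 'kgqgv', 'kgpwo']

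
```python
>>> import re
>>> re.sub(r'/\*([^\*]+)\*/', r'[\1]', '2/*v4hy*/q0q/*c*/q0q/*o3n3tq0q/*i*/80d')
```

'2[v4hy]q0q[c]q0q/*o3n3tq0q[i]80d'

Matches: at [1:9] → '/*v4hy*/'; at [12:17] → '/*c*/'; at [30:35] → '/*i*/'.
`\1` in the replacement pulls in group 1's text for each match.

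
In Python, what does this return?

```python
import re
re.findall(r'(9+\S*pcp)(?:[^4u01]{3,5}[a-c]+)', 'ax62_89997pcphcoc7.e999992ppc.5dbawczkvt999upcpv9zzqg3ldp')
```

['9997pcp']

One capturing group, so `findall` returns just the captured substring from the one match — 1 in all.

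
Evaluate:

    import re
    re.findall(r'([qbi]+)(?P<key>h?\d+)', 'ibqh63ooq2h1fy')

[('ibq', 'h63'), ('q', '2')]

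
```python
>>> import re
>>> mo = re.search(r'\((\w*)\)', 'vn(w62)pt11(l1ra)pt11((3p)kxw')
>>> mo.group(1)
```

The match spans [2:7] → '(w62)'.
Captured: group 1 = 'w62'.

'w62'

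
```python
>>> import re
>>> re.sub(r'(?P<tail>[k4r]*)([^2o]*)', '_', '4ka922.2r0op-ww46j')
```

'__2_2__2__o__'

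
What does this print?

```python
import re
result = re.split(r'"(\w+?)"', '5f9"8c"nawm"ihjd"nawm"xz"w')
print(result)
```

['5f9', '8c', 'nawm', 'ihjd', 'nawm', 'xz', 'w']

With a capturing group present, the delimiter's captured portion is kept in the result list.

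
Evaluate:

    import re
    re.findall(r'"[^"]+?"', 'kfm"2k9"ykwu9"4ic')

['"2k9"']

Matches: at [3:8] → '"2k9"'.
`findall` yields the raw match text (1 of them) because the pattern has no groups.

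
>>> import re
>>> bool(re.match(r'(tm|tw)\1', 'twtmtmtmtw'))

`re.match` only tries the pattern at the start of the string.
Here position 0 doesn't satisfy it, so the call returns None, and `bool(None)` is False.

False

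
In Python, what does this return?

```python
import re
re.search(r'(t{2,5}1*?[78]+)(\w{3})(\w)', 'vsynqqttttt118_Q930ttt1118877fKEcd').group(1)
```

'ttttt118'

The match spans [6:18] → 'ttttt118_Q93'.
Captured: group 1 = 'ttttt118', group 2 = '_Q9', group 3 = '3'.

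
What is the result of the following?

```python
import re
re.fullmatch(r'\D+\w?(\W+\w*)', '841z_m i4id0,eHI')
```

None

The pattern matches one or more of a non-digit, then optionally a word character; then one or more of a non-word character, then zero or more of a word character (captured).
`re.fullmatch` requires the pattern to consume the entire string.
Here the string isn't matched end-to-end, so the call returns None.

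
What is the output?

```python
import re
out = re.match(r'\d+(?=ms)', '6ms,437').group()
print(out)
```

The lookaround is zero-width — it requires the adjacent text to match without consuming it, so the asserted text isn't part of the match.
`match` is anchored at position 0; if the pattern doesn't fit there, it returns None.
The match spans [0:1] → '6'.

6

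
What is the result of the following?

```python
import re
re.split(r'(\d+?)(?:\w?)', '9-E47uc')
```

The pattern matches one or more of a digit (lazy) (captured); then optionally a word character (non-capturing group).
Matches to split on: at [0:1] → '9'; at [3:5] → '47'.
The group in the pattern means `split` returns the separators' captures alongside the pieces.

['', '9', '-E', '4', 'uc']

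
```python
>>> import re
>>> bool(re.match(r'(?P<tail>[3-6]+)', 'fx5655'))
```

False

`match` is anchored at position 0; if the pattern doesn't fit there, it returns None.
Here position 0 doesn't satisfy it, so the call returns None, and `bool(None)` is False.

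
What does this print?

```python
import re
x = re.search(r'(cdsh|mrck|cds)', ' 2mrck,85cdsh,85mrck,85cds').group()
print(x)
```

The match spans [2:6] → 'mrck'.

mrck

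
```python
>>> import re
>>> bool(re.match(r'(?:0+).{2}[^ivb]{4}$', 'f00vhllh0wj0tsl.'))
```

False

The pattern matches one or more of a literal '0' (non-capturing group); then exactly 2 of any character, then exactly 4 of any character except [ivb]; then anchored at the end.
With `match`, the pattern is implicitly anchored at the beginning.
Here position 0 doesn't satisfy it, so the call returns None, and `bool(None)` is False.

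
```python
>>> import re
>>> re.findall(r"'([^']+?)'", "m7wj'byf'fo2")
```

Scanning left to right: at [4:9] match "'byf'", group 1 = 'byf'.
With a single group, `findall` returns only what that group captured — 1 item.

['byf']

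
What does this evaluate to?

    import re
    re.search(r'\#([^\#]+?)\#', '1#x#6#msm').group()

'#x#'

Unlike `match`, `search` isn't anchored — it looks for the pattern anywhere in the string.
The match spans [1:4] → '#x#'.
Captured: group 1 = 'x'.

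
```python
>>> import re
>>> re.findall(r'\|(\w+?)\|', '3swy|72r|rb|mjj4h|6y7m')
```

`findall` collects group 1 from each match (2 total).

['72r', 'mjj4h']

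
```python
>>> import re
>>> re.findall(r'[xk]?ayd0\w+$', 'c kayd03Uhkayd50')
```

['kayd03Uhkayd50']

This matches optionally one of [xk]; then a literal 'a', then the literal 'yd0'; then one or more of a word character; then anchored at the end.
No capturing groups, so `findall` returns the 1 full match string.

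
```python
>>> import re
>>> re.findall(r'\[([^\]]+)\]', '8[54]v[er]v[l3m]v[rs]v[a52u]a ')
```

['54', 'er', 'l3m', 'rs', 'a52u']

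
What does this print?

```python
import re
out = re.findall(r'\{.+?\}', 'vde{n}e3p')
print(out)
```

['{n}']

Scanning left to right: at [3:6] → '{n}'.
`findall` yields the raw match text (1 of them) because the pattern has no groups.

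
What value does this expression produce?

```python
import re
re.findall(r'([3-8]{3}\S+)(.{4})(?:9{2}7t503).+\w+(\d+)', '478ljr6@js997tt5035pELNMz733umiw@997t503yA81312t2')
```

[('478ljr6@js997tt5035pELNMz733u', 'miw@', '2')]

The pattern matches exactly 3 of a character in [3-8], then one or more of a non-whitespace character (captured); then exactly 4 of any character (captured); then exactly 2 of a literal '9', then the literal '7t', then the literal '503' (non-capturing group); then one or more of any character, then one or more of a word character; then one or more of a digit (captured).
Multiple groups make `findall` return tuples — one 3-tuple for the one match.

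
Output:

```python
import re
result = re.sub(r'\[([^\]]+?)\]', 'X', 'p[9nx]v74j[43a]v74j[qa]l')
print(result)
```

Matches: at [1:6] → '[9nx]'; at [10:15] → '[43a]'; at [19:23] → '[qa]'.
Each match is replaced by 'X'.

pXv74jXv74jXl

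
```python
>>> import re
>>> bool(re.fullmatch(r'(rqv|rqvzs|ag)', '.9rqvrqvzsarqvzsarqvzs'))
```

For `fullmatch`, every character of the input must be accounted for by the pattern.
Here the string isn't matched end-to-end, so the call returns None, and `bool(None)` is False.

False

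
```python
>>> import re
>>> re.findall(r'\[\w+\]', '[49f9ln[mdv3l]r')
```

No capturing groups, so `findall` returns the 1 full match string.

['[mdv3l]']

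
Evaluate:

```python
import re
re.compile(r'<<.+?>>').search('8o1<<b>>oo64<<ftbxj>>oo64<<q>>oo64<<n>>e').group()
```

The match spans [3:8] → '<<b>>'.

'<<b>>'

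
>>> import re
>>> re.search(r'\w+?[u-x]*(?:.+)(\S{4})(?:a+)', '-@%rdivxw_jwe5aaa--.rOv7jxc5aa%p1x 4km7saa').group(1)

'm7sa'

The match spans [3:42] → 'rdivxw_jwe5aaa--.rOv7jxc5aa%p1x 4km7saa'.
Captured: group 1 = 'm7sa'.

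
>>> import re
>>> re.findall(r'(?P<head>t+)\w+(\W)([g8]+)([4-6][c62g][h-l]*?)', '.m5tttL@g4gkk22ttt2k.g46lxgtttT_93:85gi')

[('ttt', '@', 'g', '4g'), ('ttt', '.', 'g', '46'), ('ttt', ':', '8', '5g')]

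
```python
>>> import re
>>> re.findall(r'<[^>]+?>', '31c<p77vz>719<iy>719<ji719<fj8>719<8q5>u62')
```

Scanning left to right: at [3:10] → '<p77vz>'; at [13:17] → '<iy>'; at [20:31] → '<ji719<fj8>'; at [34:39] → '<8q5>'.
`findall` yields the raw match text (4 of them) because the pattern has no groups.

['<p77vz>', '<iy>', '<ji719<fj8>', '<8q5>']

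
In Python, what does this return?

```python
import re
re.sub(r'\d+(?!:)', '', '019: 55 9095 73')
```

'9:   '

A negative assertion filters positions out without eating any characters.
Every occurrence is swapped for ''.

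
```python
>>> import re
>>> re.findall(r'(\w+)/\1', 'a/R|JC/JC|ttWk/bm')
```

The backreference `\1` re-matches whatever the first group consumed, character for character.
Walking the string: at [4:9] match 'JC/JC', group 1 = 'JC'.
One capturing group, so `findall` returns just the captured substring from the one match — 1 in all.

['JC']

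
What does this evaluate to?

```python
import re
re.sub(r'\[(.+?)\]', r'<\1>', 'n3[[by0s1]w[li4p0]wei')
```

'n3<[by0s1>w<li4p0>wei'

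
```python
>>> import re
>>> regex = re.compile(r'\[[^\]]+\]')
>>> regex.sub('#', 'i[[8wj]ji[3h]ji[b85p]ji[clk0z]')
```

Each match is replaced by '#'.

'i#ji#ji#ji#'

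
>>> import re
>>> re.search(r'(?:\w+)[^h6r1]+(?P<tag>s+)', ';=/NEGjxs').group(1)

's'

The match spans [3:9] → 'NEGjxs'.
Captured: group 1 = 's'.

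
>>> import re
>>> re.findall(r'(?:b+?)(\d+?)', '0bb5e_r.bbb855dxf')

['5', '8']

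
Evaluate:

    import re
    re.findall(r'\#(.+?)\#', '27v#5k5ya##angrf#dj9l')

['5k5ya', 'angrf']

The `?` after the quantifier makes it lazy — it takes as little as possible before letting the rest of the pattern try.
Because there's exactly one group, `findall` drops the full match and keeps group 1 from each hit.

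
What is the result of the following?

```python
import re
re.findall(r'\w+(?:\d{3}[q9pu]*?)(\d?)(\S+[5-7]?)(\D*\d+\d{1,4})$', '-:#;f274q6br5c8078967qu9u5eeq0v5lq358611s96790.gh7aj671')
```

Multiple groups make `findall` return tuples — one 3-tuple for the one match.

[('', '.gh7aj6', '71')]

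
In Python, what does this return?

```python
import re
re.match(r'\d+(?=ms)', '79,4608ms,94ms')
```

`match` is anchored at position 0; if the pattern doesn't fit there, it returns None.
Here the string doesn't start with a match, so the call returns None.

None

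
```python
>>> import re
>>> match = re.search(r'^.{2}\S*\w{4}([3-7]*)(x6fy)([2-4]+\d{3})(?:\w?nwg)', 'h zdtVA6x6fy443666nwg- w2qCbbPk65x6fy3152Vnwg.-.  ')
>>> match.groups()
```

The match spans [0:21] → 'h zdtVA6x6fy443666nwg'.
Captured: group 1 = '', group 2 = 'x6fy', group 3 = '443666'.

('', 'x6fy', '443666')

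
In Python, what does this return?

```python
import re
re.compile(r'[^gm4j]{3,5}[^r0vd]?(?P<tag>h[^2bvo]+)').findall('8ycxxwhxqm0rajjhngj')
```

Pattern: 3 to 5 of any character except [gm4j], then optionally any character except [r0vd]; then a literal 'h', then one or more of any character except [2bvo] (captured as 'tag').
Walking the string: at [0:19] match '8ycxxwhxqm0rajjhngj', group 1 = 'hxqm0rajjhngj'.
One capturing group, so `findall` returns just the captured substring from the one match — 1 in all.

['hxqm0rajjhngj']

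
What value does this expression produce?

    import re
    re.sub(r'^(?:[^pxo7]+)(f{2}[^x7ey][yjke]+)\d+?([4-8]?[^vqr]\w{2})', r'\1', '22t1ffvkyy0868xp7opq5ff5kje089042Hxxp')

'ffvkyyp7opq5ff5kje089042Hxxp'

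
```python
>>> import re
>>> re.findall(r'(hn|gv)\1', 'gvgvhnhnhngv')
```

The backreference `\1` re-matches whatever the first group consumed, character for character.
Scanning left to right: at [0:4] match 'gvgv', group 1 = 'gv'; at [4:8] match 'hnhn', group 1 = 'hn'.
Because there's exactly one group, `findall` drops the full match and keeps group 1 from each hit.

['gv', 'hn']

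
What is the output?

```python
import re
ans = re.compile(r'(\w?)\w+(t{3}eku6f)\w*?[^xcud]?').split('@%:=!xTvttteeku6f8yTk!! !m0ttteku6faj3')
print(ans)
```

Lazy quantifiers expand one character at a time until the remainder of the pattern can match.
The group in the pattern means `split` returns the separators' captures alongside the pieces.

['@%:=!xTvttteeku6f8yTk!! !', 'm', 'ttteku6f', 'j3']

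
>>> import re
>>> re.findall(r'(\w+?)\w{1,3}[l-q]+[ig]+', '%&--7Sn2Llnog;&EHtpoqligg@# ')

['7S', 'E']

Because the quantifier is non-greedy, it stops expanding at the earliest point where the rest of the pattern can succeed.
One capturing group, so `findall` returns just the captured substring from each match — 2 in all.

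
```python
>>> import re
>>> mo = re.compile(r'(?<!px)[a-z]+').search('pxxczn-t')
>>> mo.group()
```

The negative lookahead/lookbehind blocks any match where the forbidden context is present.
The match spans [0:6] → 'pxxczn'.

'pxxczn'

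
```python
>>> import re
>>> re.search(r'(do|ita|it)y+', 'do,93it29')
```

None

Here the pattern never matches, so the call returns None.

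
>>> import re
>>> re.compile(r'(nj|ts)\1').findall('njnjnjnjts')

The backreference `\1` re-matches whatever the first group consumed, character for character.
Scanning left to right: at [0:4] match 'njnj', group 1 = 'nj'; at [4:8] match 'njnj', group 1 = 'nj'.
`findall` collects group 1 from each match (2 total).

['nj', 'nj']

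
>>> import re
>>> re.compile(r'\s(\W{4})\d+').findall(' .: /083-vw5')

['.: /']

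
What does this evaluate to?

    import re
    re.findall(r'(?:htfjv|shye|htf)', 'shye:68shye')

With no groups in the pattern, `findall` gives back each whole match — 2 here.

['shye', 'shye']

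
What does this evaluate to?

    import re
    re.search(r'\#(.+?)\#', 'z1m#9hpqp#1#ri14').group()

'#9hpqp#'

A `+?`/`*?`/`{m,n}?` starts at its minimum and grows only as far as needed for what follows to match.
The match spans [3:10] → '#9hpqp#'.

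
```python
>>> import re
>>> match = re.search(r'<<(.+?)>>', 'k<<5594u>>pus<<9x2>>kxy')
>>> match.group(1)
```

The match spans [1:10] → '<<5594u>>'.
Captured: group 1 = '5594u'.

'5594u'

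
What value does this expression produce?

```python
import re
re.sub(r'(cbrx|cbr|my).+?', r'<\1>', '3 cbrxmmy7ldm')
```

'3 <cbrx><my>ldm'

Alternation isn't longest-match — the leftmost alternative that fits at this position is chosen.
Matches: at [2:7] → 'cbrxm'; at [7:10] → 'my7'.
Each match is replaced using the text its own group 1 captured.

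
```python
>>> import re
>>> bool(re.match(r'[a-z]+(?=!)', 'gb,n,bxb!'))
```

False

With `match`, the pattern is implicitly anchored at the beginning.
Here position 0 doesn't satisfy it, so the call returns None, and `bool(None)` is False.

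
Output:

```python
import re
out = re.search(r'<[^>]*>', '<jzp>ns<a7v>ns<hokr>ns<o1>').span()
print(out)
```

The match spans [0:5] → '<jzp>'.

(0, 5)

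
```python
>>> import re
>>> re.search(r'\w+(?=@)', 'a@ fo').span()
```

Lookahead/lookbehind check context without consuming it, so the matched span excludes the asserted characters.
The match spans [0:1] → 'a'.

(0, 1)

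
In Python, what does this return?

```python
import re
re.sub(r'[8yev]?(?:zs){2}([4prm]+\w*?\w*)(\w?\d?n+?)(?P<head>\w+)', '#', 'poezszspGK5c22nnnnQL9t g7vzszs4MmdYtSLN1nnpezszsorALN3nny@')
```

'po# g7#@'

This matches optionally one of [8yev], then the literal 'zs' repeated 2 times; then one or more of one of [4prm], then zero or more of a word character (lazy), then zero or more of a word character (captured); then optionally a word character, then optionally a digit, then one or more of the literal 'n' (lazy) (captured); then one or more of a word character (captured as 'head').
Matches: at [2:22] → 'ezszspGK5c22nnnnQL9t'; at [25:57] → 'vzszs4MmdYtSLN1nnpezszsorALN3nny'.
Every occurrence is swapped for '#'.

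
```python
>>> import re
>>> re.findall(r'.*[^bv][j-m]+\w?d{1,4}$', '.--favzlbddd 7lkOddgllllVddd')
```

['.--favzlbddd 7lkOddgllllVddd']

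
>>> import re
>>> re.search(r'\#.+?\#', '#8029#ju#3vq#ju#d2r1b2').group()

'#8029#'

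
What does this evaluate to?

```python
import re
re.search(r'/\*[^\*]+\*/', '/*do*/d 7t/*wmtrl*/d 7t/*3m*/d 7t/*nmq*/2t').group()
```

'/*do*/'

The match spans [0:6] → '/*do*/'.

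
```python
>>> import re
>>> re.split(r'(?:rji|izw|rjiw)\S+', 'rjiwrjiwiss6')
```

['', '']

Matches to split on: at [0:12] → 'rjiwrjiwiss6'.
Splitting on the pattern gives 2 pieces.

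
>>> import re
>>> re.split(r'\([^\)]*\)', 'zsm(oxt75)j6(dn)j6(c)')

Matches to split on: at [3:10] → '(oxt75)'; at [12:16] → '(dn)'; at [18:21] → '(c)'.
The string is cut at each match, leaving 4 pieces.

['zsm', 'j6', 'j6', '']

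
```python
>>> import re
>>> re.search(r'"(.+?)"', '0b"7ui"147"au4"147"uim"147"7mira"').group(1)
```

The match spans [2:7] → '"7ui"'.
Captured: group 1 = '7ui'.

'7ui'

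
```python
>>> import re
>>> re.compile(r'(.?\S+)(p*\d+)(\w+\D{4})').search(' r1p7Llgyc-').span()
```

(0, 11)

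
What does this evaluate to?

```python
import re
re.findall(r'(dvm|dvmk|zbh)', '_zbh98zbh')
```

['zbh', 'zbh']

Matches: at [1:4] match 'zbh', group 1 = 'zbh'; at [6:9] match 'zbh', group 1 = 'zbh'.
`findall` collects group 1 from each match (2 total).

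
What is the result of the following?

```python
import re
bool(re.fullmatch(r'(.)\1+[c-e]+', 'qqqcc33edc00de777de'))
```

False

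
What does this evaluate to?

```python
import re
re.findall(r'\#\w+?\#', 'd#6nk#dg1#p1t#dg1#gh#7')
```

['#6nk#', '#p1t#', '#gh#']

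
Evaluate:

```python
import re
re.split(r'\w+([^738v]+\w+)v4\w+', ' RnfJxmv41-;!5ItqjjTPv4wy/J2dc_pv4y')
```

[' ', '-;!5ItqjjTP', '/', '_p', '']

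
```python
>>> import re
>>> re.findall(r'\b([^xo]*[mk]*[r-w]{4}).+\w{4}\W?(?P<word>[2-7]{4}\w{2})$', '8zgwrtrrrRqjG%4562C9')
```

[('8zgwrtrr', '4562C9')]

The pattern matches a word boundary (`\b`, zero-width); then zero or more of any character except [xo], then zero or more of one of [mk], then exactly 4 of a character in [r-w] (captured); then one or more of any character; then exactly 4 of a word character, then optionally a non-word character; then exactly 4 of a character in [2-7], then exactly 2 of a word character (captured as 'word'); then anchored at the end.
2 groups means the one result is a tuple of 2 captured strings — 1 here.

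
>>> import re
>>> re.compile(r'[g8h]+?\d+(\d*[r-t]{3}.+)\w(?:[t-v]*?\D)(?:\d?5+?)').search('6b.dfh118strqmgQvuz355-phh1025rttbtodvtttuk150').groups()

('strqmgQvuz355-phh1025rttbtodvttt',)

The pattern matches one or more of one of [g8h] (lazy), then one or more of a digit; then zero or more of a digit, then exactly 3 of a character in [r-t], then one or more of any character (captured); then a word character; then zero or more of a character in [t-v] (lazy), then a non-digit (non-capturing group); then optionally a digit, then one or more of a literal '5' (lazy) (non-capturing group).
`re.search` tries every starting position until one works.
The match spans [5:45] → 'h118strqmgQvuz355-phh1025rttbtodvtttuk15'.
Captured: group 1 = 'strqmgQvuz355-phh1025rttbtodvttt'.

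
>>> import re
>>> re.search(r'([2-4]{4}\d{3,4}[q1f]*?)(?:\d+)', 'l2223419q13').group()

'2223419q13'

This matches exactly 4 of a character in [2-4], then 3 to 4 of a digit, then zero or more of one of [q1f] (lazy) (captured); then one or more of a digit (non-capturing group).
The match spans [1:11] → '2223419q13'.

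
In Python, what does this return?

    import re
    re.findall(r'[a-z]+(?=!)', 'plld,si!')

Lookahead/lookbehind check context without consuming it, so the matched span excludes the asserted characters.
Scanning left to right: at [5:7] → 'si'.
With no groups in the pattern, `findall` gives back each whole match — 1 here.

['si']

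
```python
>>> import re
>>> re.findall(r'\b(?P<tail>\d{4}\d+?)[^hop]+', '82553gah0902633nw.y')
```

['82553']

With a single group, `findall` returns only what that group captured — 1 item.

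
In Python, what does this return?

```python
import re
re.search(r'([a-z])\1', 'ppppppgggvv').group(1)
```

After group 1 captures some text, `\1` only succeeds where that same text appears again.
`search` walks the string left to right and returns the first match it finds.
The match spans [0:2] → 'pp'.
Captured: group 1 = 'p'.

'p'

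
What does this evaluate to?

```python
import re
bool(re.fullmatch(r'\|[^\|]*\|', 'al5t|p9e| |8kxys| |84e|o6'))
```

False

`re.fullmatch` is like wrapping the pattern in `^…$` (in single-line mode).
Here the pattern can't cover the whole string, so the call returns None, and `bool(None)` is False.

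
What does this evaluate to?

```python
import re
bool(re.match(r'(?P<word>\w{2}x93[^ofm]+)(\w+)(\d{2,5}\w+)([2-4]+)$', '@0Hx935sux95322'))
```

False

`re.match` only tries the pattern at the start of the string.
Here position 0 doesn't satisfy it, so the call returns None, and `bool(None)` is False.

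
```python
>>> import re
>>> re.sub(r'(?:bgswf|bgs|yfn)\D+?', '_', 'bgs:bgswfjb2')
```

'__b2'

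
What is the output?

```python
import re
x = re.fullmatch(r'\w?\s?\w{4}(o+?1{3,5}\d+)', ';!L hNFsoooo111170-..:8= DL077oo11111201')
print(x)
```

None

The pattern matches optionally a word character, then optionally whitespace, then exactly 4 of a word character; then one or more of the literal 'o' (lazy), then 3 to 5 of the literal '1', then one or more of a digit (captured).
For `fullmatch`, every character of the input must be accounted for by the pattern.
Here the pattern can't cover the whole string, so the call returns None.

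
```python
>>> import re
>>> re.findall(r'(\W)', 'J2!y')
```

['!']

The pattern matches a non-word character (captured).
Scanning left to right: at [2:3] match '!', group 1 = '!'.
`findall` collects group 1 from the one match (1 total).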